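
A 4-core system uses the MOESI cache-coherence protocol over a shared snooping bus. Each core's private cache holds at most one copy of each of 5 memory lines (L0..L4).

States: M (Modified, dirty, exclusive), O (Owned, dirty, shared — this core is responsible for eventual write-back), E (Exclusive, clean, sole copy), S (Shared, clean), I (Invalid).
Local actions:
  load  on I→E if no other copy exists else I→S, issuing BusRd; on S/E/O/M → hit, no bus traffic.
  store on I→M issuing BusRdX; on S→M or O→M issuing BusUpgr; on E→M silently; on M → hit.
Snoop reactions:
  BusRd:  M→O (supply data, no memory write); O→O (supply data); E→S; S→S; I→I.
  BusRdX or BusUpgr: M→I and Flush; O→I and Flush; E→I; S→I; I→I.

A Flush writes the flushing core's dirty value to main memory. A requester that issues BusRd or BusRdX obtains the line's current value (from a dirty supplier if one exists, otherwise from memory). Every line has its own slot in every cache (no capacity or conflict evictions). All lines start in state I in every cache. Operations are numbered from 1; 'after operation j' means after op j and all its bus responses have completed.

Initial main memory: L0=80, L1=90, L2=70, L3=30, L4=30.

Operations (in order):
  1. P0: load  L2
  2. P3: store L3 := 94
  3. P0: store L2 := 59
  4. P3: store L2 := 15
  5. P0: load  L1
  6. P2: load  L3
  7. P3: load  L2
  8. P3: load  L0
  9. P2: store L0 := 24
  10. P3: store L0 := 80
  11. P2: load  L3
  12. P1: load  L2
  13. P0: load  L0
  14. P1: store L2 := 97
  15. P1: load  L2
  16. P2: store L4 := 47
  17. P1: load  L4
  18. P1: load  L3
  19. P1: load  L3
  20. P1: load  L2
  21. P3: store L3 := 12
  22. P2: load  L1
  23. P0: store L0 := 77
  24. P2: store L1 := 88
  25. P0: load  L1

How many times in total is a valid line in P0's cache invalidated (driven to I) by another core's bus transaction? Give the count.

1. P0: load  L2  bus=[BusRd]  L2: P0=E P1=I P2=I P3=I  mem[L2]=70
2. P3: store L3 := 94  bus=[BusRdX]  L3: P0=I P1=I P2=I P3=M  mem[L3]=30
3. P0: store L2 := 59  bus=[-]  L2: P0=M P1=I P2=I P3=I  mem[L2]=70
4. P3: store L2 := 15  bus=[BusRdX,Flush]  L2: P0=I P1=I P2=I P3=M  mem[L2]=59
5. P0: load  L1  bus=[BusRd]  L1: P0=E P1=I P2=I P3=I  mem[L1]=90
6. P2: load  L3  bus=[BusRd]  L3: P0=I P1=I P2=S P3=O  mem[L3]=30
7. P3: load  L2  bus=[-]  L2: P0=I P1=I P2=I P3=M  mem[L2]=59
8. P3: load  L0  bus=[BusRd]  L0: P0=I P1=I P2=I P3=E  mem[L0]=80
9. P2: store L0 := 24  bus=[BusRdX]  L0: P0=I P1=I P2=M P3=I  mem[L0]=80
10. P3: store L0 := 80  bus=[BusRdX,Flush]  L0: P0=I P1=I P2=I P3=M  mem[L0]=24
11. P2: load  L3  bus=[-]  L3: P0=I P1=I P2=S P3=O  mem[L3]=30
12. P1: load  L2  bus=[BusRd]  L2: P0=I P1=S P2=I P3=O  mem[L2]=59
13. P0: load  L0  bus=[BusRd]  L0: P0=S P1=I P2=I P3=O  mem[L0]=24
14. P1: store L2 := 97  bus=[BusUpgr,Flush]  L2: P0=I P1=M P2=I P3=I  mem[L2]=15
15. P1: load  L2  bus=[-]  L2: P0=I P1=M P2=I P3=I  mem[L2]=15
16. P2: store L4 := 47  bus=[BusRdX]  L4: P0=I P1=I P2=M P3=I  mem[L4]=30
17. P1: load  L4  bus=[BusRd]  L4: P0=I P1=S P2=O P3=I  mem[L4]=30
18. P1: load  L3  bus=[BusRd]  L3: P0=I P1=S P2=S P3=O  mem[L3]=30
19. P1: load  L3  bus=[-]  L3: P0=I P1=S P2=S P3=O  mem[L3]=30
20. P1: load  L2  bus=[-]  L2: P0=I P1=M P2=I P3=I  mem[L2]=15
21. P3: store L3 := 12  bus=[BusUpgr]  L3: P0=I P1=I P2=I P3=M  mem[L3]=30
22. P2: load  L1  bus=[BusRd]  L1: P0=S P1=I P2=S P3=I  mem[L1]=90
23. P0: store L0 := 77  bus=[BusUpgr,Flush]  L0: P0=M P1=I P2=I P3=I  mem[L0]=80
24. P2: store L1 := 88  bus=[BusUpgr]  L1: P0=I P1=I P2=M P3=I  mem[L1]=90
25. P0: load  L1  bus=[BusRd]  L1: P0=S P1=I P2=O P3=I  mem[L1]=90

invalidations = 2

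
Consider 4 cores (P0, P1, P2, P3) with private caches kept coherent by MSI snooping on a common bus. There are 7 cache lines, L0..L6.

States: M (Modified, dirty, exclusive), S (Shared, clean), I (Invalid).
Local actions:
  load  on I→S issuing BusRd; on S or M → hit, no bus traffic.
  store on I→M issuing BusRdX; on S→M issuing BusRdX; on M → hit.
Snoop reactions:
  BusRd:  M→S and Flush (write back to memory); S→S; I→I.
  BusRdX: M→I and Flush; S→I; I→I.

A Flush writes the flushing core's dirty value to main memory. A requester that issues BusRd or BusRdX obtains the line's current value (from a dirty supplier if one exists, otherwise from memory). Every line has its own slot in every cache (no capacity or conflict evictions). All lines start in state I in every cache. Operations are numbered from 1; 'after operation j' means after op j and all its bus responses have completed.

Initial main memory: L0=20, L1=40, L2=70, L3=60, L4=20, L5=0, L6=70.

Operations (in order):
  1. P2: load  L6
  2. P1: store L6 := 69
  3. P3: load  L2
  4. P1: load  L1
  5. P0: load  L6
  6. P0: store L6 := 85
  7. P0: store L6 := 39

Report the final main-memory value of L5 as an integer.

[1] P2: load  L6 | P0:I, P1:I, P2:S(70), P3:I | bus: BusRd
[2] P1: store L6 := 69 | P0:I, P1:M(69), P2:I, P3:I | bus: BusRdX
[3] P3: load  L2 | P0:I, P1:I, P2:I, P3:S(70) | bus: BusRd
[4] P1: load  L1 | P0:I, P1:S(40), P2:I, P3:I | bus: BusRd
[5] P0: load  L6 | P0:S(69), P1:S(69), P2:I, P3:I | bus: BusRd,Flush
[6] P0: store L6 := 85 | P0:M(85), P1:I, P2:I, P3:I | bus: BusRdX
[7] P0: store L6 := 39 | P0:M(39), P1:I, P2:I, P3:I | bus: none

memory[L5] = 0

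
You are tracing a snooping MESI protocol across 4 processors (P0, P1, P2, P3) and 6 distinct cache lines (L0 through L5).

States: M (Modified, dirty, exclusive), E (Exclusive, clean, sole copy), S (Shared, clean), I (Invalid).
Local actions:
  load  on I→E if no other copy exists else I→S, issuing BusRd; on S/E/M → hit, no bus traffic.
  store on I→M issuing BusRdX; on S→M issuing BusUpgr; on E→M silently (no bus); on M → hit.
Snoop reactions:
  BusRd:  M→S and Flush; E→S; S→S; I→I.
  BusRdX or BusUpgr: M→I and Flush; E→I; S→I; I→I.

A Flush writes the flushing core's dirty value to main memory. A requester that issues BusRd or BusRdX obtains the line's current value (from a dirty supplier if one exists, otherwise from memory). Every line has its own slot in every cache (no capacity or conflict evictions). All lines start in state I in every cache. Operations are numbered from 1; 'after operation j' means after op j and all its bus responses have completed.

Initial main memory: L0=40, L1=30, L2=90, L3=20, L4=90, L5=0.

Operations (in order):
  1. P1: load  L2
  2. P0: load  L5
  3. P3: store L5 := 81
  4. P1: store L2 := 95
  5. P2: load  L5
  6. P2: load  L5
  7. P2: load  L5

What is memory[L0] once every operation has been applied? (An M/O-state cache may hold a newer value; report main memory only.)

memory[L0] = 40

  op1 P1: load  L2 → I/E/I/I on L2; bus BusRd; mem=90
  op2 P0: load  L5 → E/I/I/I on L5; bus BusRd; mem=0
  op3 P3: store L5 := 81 → I/I/I/M on L5; bus BusRdX; mem=0
  op4 P1: store L2 := 95 → I/M/I/I on L2; bus (none); mem=90
  op5 P2: load  L5 → I/I/S/S on L5; bus BusRd Flush; mem=81
  op6 P2: load  L5 → I/I/S/S on L5; bus (none); mem=81
  op7 P2: load  L5 → I/I/S/S on L5; bus (none); mem=81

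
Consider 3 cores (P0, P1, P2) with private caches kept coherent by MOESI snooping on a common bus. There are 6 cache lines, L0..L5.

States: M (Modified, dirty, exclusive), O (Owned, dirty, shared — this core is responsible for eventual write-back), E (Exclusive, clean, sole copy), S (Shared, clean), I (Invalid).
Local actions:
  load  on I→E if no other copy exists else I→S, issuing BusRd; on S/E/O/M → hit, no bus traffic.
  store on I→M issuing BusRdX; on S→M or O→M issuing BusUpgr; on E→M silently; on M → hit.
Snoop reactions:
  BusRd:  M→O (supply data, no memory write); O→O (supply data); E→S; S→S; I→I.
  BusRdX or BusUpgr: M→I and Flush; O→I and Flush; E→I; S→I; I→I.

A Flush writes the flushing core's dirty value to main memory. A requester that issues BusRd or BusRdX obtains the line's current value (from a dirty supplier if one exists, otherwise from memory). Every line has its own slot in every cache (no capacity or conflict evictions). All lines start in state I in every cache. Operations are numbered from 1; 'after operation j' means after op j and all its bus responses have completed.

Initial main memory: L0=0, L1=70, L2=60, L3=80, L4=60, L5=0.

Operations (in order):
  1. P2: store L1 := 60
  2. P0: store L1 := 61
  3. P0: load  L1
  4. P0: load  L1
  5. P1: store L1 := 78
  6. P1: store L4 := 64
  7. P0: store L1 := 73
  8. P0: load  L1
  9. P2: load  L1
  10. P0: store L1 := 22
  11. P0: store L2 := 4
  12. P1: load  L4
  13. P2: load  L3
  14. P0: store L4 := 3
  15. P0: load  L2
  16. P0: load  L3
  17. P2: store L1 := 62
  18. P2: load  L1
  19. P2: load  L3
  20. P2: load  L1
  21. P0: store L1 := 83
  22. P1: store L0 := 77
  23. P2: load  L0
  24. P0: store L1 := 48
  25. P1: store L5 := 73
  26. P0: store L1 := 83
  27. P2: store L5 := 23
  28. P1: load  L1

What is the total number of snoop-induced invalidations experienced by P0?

invalidations = 2

  op1 P2: store L1 := 60 → I/I/M on L1; bus BusRdX; mem=70
  op2 P0: store L1 := 61 → M/I/I on L1; bus BusRdX Flush; mem=60
  op3 P0: load  L1 → M/I/I on L1; bus (none); mem=60
  op4 P0: load  L1 → M/I/I on L1; bus (none); mem=60
  op5 P1: store L1 := 78 → I/M/I on L1; bus BusRdX Flush; mem=61
  op6 P1: store L4 := 64 → I/M/I on L4; bus BusRdX; mem=60
  op7 P0: store L1 := 73 → M/I/I on L1; bus BusRdX Flush; mem=78
  op8 P0: load  L1 → M/I/I on L1; bus (none); mem=78
  op9 P2: load  L1 → O/I/S on L1; bus BusRd; mem=78
  op10 P0: store L1 := 22 → M/I/I on L1; bus BusUpgr; mem=78
  op11 P0: store L2 := 4 → M/I/I on L2; bus BusRdX; mem=60
  op12 P1: load  L4 → I/M/I on L4; bus (none); mem=60
  op13 P2: load  L3 → I/I/E on L3; bus BusRd; mem=80
  op14 P0: store L4 := 3 → M/I/I on L4; bus BusRdX Flush; mem=64
  op15 P0: load  L2 → M/I/I on L2; bus (none); mem=60
  op16 P0: load  L3 → S/I/S on L3; bus BusRd; mem=80
  op17 P2: store L1 := 62 → I/I/M on L1; bus BusRdX Flush; mem=22
  op18 P2: load  L1 → I/I/M on L1; bus (none); mem=22
  op19 P2: load  L3 → S/I/S on L3; bus (none); mem=80
  op20 P2: load  L1 → I/I/M on L1; bus (none); mem=22
  op21 P0: store L1 := 83 → M/I/I on L1; bus BusRdX Flush; mem=62
  op22 P1: store L0 := 77 → I/M/I on L0; bus BusRdX; mem=0
  op23 P2: load  L0 → I/O/S on L0; bus BusRd; mem=0
  op24 P0: store L1 := 48 → M/I/I on L1; bus (none); mem=62
  op25 P1: store L5 := 73 → I/M/I on L5; bus BusRdX; mem=0
  op26 P0: store L1 := 83 → M/I/I on L1; bus (none); mem=62
  op27 P2: store L5 := 23 → I/I/M on L5; bus BusRdX Flush; mem=73
  op28 P1: load  L1 → O/S/I on L1; bus BusRd; mem=62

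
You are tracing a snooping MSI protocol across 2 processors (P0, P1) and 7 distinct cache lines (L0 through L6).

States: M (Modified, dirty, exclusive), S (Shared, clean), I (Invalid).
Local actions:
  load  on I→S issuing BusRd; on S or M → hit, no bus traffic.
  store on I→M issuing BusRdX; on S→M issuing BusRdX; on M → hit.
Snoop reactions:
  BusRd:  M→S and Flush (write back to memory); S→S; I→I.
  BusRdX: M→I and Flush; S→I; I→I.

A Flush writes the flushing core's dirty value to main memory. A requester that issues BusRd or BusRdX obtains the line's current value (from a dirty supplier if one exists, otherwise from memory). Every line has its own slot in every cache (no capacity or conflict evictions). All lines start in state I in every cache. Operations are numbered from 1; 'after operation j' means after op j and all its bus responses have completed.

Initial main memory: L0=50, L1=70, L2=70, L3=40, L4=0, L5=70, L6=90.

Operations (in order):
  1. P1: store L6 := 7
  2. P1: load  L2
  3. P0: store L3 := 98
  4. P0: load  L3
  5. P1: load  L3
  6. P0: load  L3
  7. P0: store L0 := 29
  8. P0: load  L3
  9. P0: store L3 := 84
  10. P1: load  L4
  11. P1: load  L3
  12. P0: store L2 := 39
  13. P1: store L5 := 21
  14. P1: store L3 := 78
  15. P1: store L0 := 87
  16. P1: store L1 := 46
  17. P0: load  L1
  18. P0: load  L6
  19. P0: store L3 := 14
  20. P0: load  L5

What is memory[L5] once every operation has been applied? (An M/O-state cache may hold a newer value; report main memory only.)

[1] P1: store L6 := 7 | P0:I, P1:M(7) | bus: BusRdX
[2] P1: load  L2 | P0:I, P1:S(70) | bus: BusRd
[3] P0: store L3 := 98 | P0:M(98), P1:I | bus: BusRdX
[4] P0: load  L3 | P0:M(98), P1:I | bus: none
[5] P1: load  L3 | P0:S(98), P1:S(98) | bus: BusRd,Flush
[6] P0: load  L3 | P0:S(98), P1:S(98) | bus: none
[7] P0: store L0 := 29 | P0:M(29), P1:I | bus: BusRdX
[8] P0: load  L3 | P0:S(98), P1:S(98) | bus: none
[9] P0: store L3 := 84 | P0:M(84), P1:I | bus: BusRdX
[10] P1: load  L4 | P0:I, P1:S(0) | bus: BusRd
[11] P1: load  L3 | P0:S(84), P1:S(84) | bus: BusRd,Flush
[12] P0: store L2 := 39 | P0:M(39), P1:I | bus: BusRdX
[13] P1: store L5 := 21 | P0:I, P1:M(21) | bus: BusRdX
[14] P1: store L3 := 78 | P0:I, P1:M(78) | bus: BusRdX
[15] P1: store L0 := 87 | P0:I, P1:M(87) | bus: BusRdX,Flush
[16] P1: store L1 := 46 | P0:I, P1:M(46) | bus: BusRdX
[17] P0: load  L1 | P0:S(46), P1:S(46) | bus: BusRd,Flush
[18] P0: load  L6 | P0:S(7), P1:S(7) | bus: BusRd,Flush
[19] P0: store L3 := 14 | P0:M(14), P1:I | bus: BusRdX,Flush
[20] P0: load  L5 | P0:S(21), P1:S(21) | bus: BusRd,Flush

memory[L5] = 21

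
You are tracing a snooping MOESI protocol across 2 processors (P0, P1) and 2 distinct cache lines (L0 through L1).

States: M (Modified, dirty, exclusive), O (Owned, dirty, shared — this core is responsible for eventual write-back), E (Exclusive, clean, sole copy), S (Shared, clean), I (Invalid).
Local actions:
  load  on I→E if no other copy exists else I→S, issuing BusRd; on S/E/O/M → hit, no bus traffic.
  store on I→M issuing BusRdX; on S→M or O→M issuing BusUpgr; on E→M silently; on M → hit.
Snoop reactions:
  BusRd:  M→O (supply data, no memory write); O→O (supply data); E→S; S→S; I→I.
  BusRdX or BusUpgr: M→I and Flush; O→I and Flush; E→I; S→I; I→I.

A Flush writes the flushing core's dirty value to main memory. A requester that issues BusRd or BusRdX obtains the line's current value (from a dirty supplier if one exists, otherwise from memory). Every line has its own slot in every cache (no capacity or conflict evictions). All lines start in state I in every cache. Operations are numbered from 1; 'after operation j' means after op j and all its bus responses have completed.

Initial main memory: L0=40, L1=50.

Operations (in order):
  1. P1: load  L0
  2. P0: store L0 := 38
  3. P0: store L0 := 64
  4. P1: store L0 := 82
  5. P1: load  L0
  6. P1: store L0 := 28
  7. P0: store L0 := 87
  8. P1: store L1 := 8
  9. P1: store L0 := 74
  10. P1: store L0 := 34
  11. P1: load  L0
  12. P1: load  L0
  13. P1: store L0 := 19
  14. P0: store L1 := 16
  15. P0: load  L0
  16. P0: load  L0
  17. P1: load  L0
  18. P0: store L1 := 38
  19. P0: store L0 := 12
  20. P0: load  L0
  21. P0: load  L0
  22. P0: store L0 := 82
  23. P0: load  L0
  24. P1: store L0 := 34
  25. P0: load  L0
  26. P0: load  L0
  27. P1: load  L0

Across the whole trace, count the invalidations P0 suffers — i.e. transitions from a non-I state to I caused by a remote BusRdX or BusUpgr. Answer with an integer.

invalidations = 3

  op1 P1: load  L0 → I/E on L0; bus BusRd; mem=40
  op2 P0: store L0 := 38 → M/I on L0; bus BusRdX; mem=40
  op3 P0: store L0 := 64 → M/I on L0; bus (none); mem=40
  op4 P1: store L0 := 82 → I/M on L0; bus BusRdX Flush; mem=64
  op5 P1: load  L0 → I/M on L0; bus (none); mem=64
  op6 P1: store L0 := 28 → I/M on L0; bus (none); mem=64
  op7 P0: store L0 := 87 → M/I on L0; bus BusRdX Flush; mem=28
  op8 P1: store L1 := 8 → I/M on L1; bus BusRdX; mem=50
  op9 P1: store L0 := 74 → I/M on L0; bus BusRdX Flush; mem=87
  op10 P1: store L0 := 34 → I/M on L0; bus (none); mem=87
  op11 P1: load  L0 → I/M on L0; bus (none); mem=87
  op12 P1: load  L0 → I/M on L0; bus (none); mem=87
  op13 P1: store L0 := 19 → I/M on L0; bus (none); mem=87
  op14 P0: store L1 := 16 → M/I on L1; bus BusRdX Flush; mem=8
  op15 P0: load  L0 → S/O on L0; bus BusRd; mem=87
  op16 P0: load  L0 → S/O on L0; bus (none); mem=87
  op17 P1: load  L0 → S/O on L0; bus (none); mem=87
  op18 P0: store L1 := 38 → M/I on L1; bus (none); mem=8
  op19 P0: store L0 := 12 → M/I on L0; bus BusUpgr Flush; mem=19
  op20 P0: load  L0 → M/I on L0; bus (none); mem=19
  op21 P0: load  L0 → M/I on L0; bus (none); mem=19
  op22 P0: store L0 := 82 → M/I on L0; bus (none); mem=19
  op23 P0: load  L0 → M/I on L0; bus (none); mem=19
  op24 P1: store L0 := 34 → I/M on L0; bus BusRdX Flush; mem=82
  op25 P0: load  L0 → S/O on L0; bus BusRd; mem=82
  op26 P0: load  L0 → S/O on L0; bus (none); mem=82
  op27 P1: load  L0 → S/O on L0; bus (none); mem=82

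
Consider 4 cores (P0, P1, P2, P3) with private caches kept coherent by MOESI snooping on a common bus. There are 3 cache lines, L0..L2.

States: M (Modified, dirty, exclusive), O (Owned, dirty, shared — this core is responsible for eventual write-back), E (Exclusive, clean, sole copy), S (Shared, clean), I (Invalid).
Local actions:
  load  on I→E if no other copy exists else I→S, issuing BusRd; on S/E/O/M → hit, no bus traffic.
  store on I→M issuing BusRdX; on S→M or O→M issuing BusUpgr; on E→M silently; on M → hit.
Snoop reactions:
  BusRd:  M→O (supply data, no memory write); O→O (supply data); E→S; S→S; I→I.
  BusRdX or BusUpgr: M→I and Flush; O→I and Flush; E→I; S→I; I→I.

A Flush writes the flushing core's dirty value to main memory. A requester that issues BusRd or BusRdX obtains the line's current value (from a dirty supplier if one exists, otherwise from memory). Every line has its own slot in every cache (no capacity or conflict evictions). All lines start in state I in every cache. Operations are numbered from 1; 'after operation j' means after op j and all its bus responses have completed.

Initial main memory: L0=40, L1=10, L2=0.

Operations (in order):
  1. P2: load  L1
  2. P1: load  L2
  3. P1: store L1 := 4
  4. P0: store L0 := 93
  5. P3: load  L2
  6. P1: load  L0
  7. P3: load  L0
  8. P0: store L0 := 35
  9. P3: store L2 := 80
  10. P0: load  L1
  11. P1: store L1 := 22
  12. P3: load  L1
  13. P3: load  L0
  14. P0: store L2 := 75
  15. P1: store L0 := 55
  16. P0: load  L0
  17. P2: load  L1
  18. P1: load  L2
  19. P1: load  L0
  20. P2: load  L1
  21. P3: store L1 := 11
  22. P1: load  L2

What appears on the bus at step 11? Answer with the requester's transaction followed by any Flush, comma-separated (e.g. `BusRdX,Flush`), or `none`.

[1] P2: load  L1 | P0:I, P1:I, P2:E(10), P3:I | bus: BusRd
[2] P1: load  L2 | P0:I, P1:E(0), P2:I, P3:I | bus: BusRd
[3] P1: store L1 := 4 | P0:I, P1:M(4), P2:I, P3:I | bus: BusRdX
[4] P0: store L0 := 93 | P0:M(93), P1:I, P2:I, P3:I | bus: BusRdX
[5] P3: load  L2 | P0:I, P1:S(0), P2:I, P3:S(0) | bus: BusRd
[6] P1: load  L0 | P0:O(93), P1:S(93), P2:I, P3:I | bus: BusRd
[7] P3: load  L0 | P0:O(93), P1:S(93), P2:I, P3:S(93) | bus: BusRd
[8] P0: store L0 := 35 | P0:M(35), P1:I, P2:I, P3:I | bus: BusUpgr
[9] P3: store L2 := 80 | P0:I, P1:I, P2:I, P3:M(80) | bus: BusUpgr
[10] P0: load  L1 | P0:S(4), P1:O(4), P2:I, P3:I | bus: BusRd
[11] P1: store L1 := 22 | P0:I, P1:M(22), P2:I, P3:I | bus: BusUpgr
[12] P3: load  L1 | P0:I, P1:O(22), P2:I, P3:S(22) | bus: BusRd
[13] P3: load  L0 | P0:O(35), P1:I, P2:I, P3:S(35) | bus: BusRd
[14] P0: store L2 := 75 | P0:M(75), P1:I, P2:I, P3:I | bus: BusRdX,Flush
[15] P1: store L0 := 55 | P0:I, P1:M(55), P2:I, P3:I | bus: BusRdX,Flush
[16] P0: load  L0 | P0:S(55), P1:O(55), P2:I, P3:I | bus: BusRd
[17] P2: load  L1 | P0:I, P1:O(22), P2:S(22), P3:S(22) | bus: BusRd
[18] P1: load  L2 | P0:O(75), P1:S(75), P2:I, P3:I | bus: BusRd
[19] P1: load  L0 | P0:S(55), P1:O(55), P2:I, P3:I | bus: none
[20] P2: load  L1 | P0:I, P1:O(22), P2:S(22), P3:S(22) | bus: none
[21] P3: store L1 := 11 | P0:I, P1:I, P2:I, P3:M(11) | bus: BusUpgr,Flush
[22] P1: load  L2 | P0:O(75), P1:S(75), P2:I, P3:I | bus: none

bus = BusUpgr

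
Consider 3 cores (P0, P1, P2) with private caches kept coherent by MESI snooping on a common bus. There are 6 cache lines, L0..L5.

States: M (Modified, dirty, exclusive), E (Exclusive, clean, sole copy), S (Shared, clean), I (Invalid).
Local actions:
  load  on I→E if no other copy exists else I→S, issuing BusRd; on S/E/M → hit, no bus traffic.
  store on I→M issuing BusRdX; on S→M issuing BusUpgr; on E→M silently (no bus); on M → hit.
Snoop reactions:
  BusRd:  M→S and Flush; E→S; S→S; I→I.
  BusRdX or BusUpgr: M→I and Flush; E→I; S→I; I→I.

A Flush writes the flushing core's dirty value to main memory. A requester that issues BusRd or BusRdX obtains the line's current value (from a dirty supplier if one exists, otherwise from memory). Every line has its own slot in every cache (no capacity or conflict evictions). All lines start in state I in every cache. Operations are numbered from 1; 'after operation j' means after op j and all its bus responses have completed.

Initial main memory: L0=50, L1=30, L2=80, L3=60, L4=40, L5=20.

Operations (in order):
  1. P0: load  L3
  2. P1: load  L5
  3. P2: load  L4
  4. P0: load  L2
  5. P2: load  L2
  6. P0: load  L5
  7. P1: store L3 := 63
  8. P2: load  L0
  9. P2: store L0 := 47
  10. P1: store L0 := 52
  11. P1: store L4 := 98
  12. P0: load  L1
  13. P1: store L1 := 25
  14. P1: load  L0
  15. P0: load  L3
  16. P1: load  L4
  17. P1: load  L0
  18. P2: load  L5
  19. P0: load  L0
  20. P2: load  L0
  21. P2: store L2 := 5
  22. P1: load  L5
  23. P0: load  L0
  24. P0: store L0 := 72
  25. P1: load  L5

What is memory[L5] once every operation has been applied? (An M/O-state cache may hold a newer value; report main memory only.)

[1] P0: load  L3 | P0:E(60), P1:I, P2:I | bus: BusRd
[2] P1: load  L5 | P0:I, P1:E(20), P2:I | bus: BusRd
[3] P2: load  L4 | P0:I, P1:I, P2:E(40) | bus: BusRd
[4] P0: load  L2 | P0:E(80), P1:I, P2:I | bus: BusRd
[5] P2: load  L2 | P0:S(80), P1:I, P2:S(80) | bus: BusRd
[6] P0: load  L5 | P0:S(20), P1:S(20), P2:I | bus: BusRd
[7] P1: store L3 := 63 | P0:I, P1:M(63), P2:I | bus: BusRdX
[8] P2: load  L0 | P0:I, P1:I, P2:E(50) | bus: BusRd
[9] P2: store L0 := 47 | P0:I, P1:I, P2:M(47) | bus: none
[10] P1: store L0 := 52 | P0:I, P1:M(52), P2:I | bus: BusRdX,Flush
[11] P1: store L4 := 98 | P0:I, P1:M(98), P2:I | bus: BusRdX
[12] P0: load  L1 | P0:E(30), P1:I, P2:I | bus: BusRd
[13] P1: store L1 := 25 | P0:I, P1:M(25), P2:I | bus: BusRdX
[14] P1: load  L0 | P0:I, P1:M(52), P2:I | bus: none
[15] P0: load  L3 | P0:S(63), P1:S(63), P2:I | bus: BusRd,Flush
[16] P1: load  L4 | P0:I, P1:M(98), P2:I | bus: none
[17] P1: load  L0 | P0:I, P1:M(52), P2:I | bus: none
[18] P2: load  L5 | P0:S(20), P1:S(20), P2:S(20) | bus: BusRd
[19] P0: load  L0 | P0:S(52), P1:S(52), P2:I | bus: BusRd,Flush
[20] P2: load  L0 | P0:S(52), P1:S(52), P2:S(52) | bus: BusRd
[21] P2: store L2 := 5 | P0:I, P1:I, P2:M(5) | bus: BusUpgr
[22] P1: load  L5 | P0:S(20), P1:S(20), P2:S(20) | bus: none
[23] P0: load  L0 | P0:S(52), P1:S(52), P2:S(52) | bus: none
[24] P0: store L0 := 72 | P0:M(72), P1:I, P2:I | bus: BusUpgr
[25] P1: load  L5 | P0:S(20), P1:S(20), P2:S(20) | bus: none

memory[L5] = 20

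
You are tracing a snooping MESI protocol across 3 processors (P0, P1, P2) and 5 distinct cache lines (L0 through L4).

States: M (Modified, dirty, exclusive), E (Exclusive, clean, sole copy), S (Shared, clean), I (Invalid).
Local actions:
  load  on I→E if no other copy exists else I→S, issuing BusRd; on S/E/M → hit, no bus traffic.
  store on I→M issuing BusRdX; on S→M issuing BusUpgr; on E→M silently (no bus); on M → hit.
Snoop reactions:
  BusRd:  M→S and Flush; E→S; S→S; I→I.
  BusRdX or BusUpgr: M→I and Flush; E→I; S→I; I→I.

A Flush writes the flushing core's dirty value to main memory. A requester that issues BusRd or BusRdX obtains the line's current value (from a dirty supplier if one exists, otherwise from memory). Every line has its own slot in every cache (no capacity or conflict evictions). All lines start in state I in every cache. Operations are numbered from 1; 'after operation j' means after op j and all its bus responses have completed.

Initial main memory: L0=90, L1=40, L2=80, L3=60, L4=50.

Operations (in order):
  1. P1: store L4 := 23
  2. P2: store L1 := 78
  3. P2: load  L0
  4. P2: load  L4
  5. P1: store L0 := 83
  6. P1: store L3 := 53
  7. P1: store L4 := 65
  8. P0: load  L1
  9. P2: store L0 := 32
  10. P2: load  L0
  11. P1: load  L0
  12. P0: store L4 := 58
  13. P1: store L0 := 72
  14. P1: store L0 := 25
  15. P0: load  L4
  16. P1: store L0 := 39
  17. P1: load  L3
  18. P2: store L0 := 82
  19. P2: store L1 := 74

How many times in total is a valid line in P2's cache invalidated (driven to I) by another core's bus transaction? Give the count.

1. P1: store L4 := 23  bus=[BusRdX]  L4: P0=I P1=M P2=I  mem[L4]=50
2. P2: store L1 := 78  bus=[BusRdX]  L1: P0=I P1=I P2=M  mem[L1]=40
3. P2: load  L0  bus=[BusRd]  L0: P0=I P1=I P2=E  mem[L0]=90
4. P2: load  L4  bus=[BusRd,Flush]  L4: P0=I P1=S P2=S  mem[L4]=23
5. P1: store L0 := 83  bus=[BusRdX]  L0: P0=I P1=M P2=I  mem[L0]=90
6. P1: store L3 := 53  bus=[BusRdX]  L3: P0=I P1=M P2=I  mem[L3]=60
7. P1: store L4 := 65  bus=[BusUpgr]  L4: P0=I P1=M P2=I  mem[L4]=23
8. P0: load  L1  bus=[BusRd,Flush]  L1: P0=S P1=I P2=S  mem[L1]=78
9. P2: store L0 := 32  bus=[BusRdX,Flush]  L0: P0=I P1=I P2=M  mem[L0]=83
10. P2: load  L0  bus=[-]  L0: P0=I P1=I P2=M  mem[L0]=83
11. P1: load  L0  bus=[BusRd,Flush]  L0: P0=I P1=S P2=S  mem[L0]=32
12. P0: store L4 := 58  bus=[BusRdX,Flush]  L4: P0=M P1=I P2=I  mem[L4]=65
13. P1: store L0 := 72  bus=[BusUpgr]  L0: P0=I P1=M P2=I  mem[L0]=32
14. P1: store L0 := 25  bus=[-]  L0: P0=I P1=M P2=I  mem[L0]=32
15. P0: load  L4  bus=[-]  L4: P0=M P1=I P2=I  mem[L4]=65
16. P1: store L0 := 39  bus=[-]  L0: P0=I P1=M P2=I  mem[L0]=32
17. P1: load  L3  bus=[-]  L3: P0=I P1=M P2=I  mem[L3]=60
18. P2: store L0 := 82  bus=[BusRdX,Flush]  L0: P0=I P1=I P2=M  mem[L0]=39
19. P2: store L1 := 74  bus=[BusUpgr]  L1: P0=I P1=I P2=M  mem[L1]=78

invalidations = 3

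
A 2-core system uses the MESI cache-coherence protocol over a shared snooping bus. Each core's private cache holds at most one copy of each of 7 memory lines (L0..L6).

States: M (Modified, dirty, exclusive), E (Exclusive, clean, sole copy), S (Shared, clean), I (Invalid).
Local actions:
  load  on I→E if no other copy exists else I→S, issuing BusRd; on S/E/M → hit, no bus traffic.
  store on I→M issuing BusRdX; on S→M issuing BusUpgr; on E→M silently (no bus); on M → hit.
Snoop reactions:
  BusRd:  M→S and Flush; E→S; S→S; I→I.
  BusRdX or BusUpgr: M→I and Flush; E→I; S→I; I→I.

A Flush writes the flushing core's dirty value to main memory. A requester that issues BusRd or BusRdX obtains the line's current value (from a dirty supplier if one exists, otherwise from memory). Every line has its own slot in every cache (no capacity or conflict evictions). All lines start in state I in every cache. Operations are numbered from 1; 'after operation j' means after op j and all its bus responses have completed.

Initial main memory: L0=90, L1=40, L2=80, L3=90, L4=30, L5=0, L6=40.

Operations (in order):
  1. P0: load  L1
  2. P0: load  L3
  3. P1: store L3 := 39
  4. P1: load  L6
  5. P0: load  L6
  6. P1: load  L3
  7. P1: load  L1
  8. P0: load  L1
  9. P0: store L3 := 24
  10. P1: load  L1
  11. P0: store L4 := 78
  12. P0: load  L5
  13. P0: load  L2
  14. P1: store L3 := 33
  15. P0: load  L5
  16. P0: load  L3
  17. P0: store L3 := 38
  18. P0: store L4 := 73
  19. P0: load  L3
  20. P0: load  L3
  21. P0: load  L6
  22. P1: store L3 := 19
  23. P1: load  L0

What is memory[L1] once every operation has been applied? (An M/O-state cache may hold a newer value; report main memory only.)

  op1 P0: load  L1 → E/I on L1; bus BusRd; mem=40
  op2 P0: load  L3 → E/I on L3; bus BusRd; mem=90
  op3 P1: store L3 := 39 → I/M on L3; bus BusRdX; mem=90
  op4 P1: load  L6 → I/E on L6; bus BusRd; mem=40
  op5 P0: load  L6 → S/S on L6; bus BusRd; mem=40
  op6 P1: load  L3 → I/M on L3; bus (none); mem=90
  op7 P1: load  L1 → S/S on L1; bus BusRd; mem=40
  op8 P0: load  L1 → S/S on L1; bus (none); mem=40
  op9 P0: store L3 := 24 → M/I on L3; bus BusRdX Flush; mem=39
  op10 P1: load  L1 → S/S on L1; bus (none); mem=40
  op11 P0: store L4 := 78 → M/I on L4; bus BusRdX; mem=30
  op12 P0: load  L5 → E/I on L5; bus BusRd; mem=0
  op13 P0: load  L2 → E/I on L2; bus BusRd; mem=80
  op14 P1: store L3 := 33 → I/M on L3; bus BusRdX Flush; mem=24
  op15 P0: load  L5 → E/I on L5; bus (none); mem=0
  op16 P0: load  L3 → S/S on L3; bus BusRd Flush; mem=33
  op17 P0: store L3 := 38 → M/I on L3; bus BusUpgr; mem=33
  op18 P0: store L4 := 73 → M/I on L4; bus (none); mem=30
  op19 P0: load  L3 → M/I on L3; bus (none); mem=33
  op20 P0: load  L3 → M/I on L3; bus (none); mem=33
  op21 P0: load  L6 → S/S on L6; bus (none); mem=40
  op22 P1: store L3 := 19 → I/M on L3; bus BusRdX Flush; mem=38
  op23 P1: load  L0 → I/E on L0; bus BusRd; mem=90

memory[L1] = 40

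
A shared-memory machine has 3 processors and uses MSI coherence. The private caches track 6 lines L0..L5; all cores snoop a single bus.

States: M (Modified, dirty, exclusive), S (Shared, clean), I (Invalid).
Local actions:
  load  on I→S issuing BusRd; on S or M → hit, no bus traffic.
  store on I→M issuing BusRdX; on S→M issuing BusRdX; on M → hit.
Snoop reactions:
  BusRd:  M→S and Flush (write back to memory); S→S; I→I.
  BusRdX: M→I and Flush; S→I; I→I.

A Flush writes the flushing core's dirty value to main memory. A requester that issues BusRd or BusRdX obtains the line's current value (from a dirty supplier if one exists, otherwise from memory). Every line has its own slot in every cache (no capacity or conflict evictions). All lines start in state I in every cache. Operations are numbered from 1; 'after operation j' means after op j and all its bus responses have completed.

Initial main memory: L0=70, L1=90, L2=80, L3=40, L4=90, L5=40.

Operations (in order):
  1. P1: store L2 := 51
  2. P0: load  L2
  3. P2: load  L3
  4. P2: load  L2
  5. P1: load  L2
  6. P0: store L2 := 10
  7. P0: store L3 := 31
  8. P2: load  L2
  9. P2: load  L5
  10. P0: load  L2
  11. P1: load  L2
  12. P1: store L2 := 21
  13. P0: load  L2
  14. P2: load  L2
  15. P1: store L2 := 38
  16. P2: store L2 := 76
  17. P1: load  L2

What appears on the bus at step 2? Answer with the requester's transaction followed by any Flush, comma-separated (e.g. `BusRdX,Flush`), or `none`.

[1] P1: store L2 := 51 | P0:I, P1:M(51), P2:I | bus: BusRdX
[2] P0: load  L2 | P0:S(51), P1:S(51), P2:I | bus: BusRd,Flush
[3] P2: load  L3 | P0:I, P1:I, P2:S(40) | bus: BusRd
[4] P2: load  L2 | P0:S(51), P1:S(51), P2:S(51) | bus: BusRd
[5] P1: load  L2 | P0:S(51), P1:S(51), P2:S(51) | bus: none
[6] P0: store L2 := 10 | P0:M(10), P1:I, P2:I | bus: BusRdX
[7] P0: store L3 := 31 | P0:M(31), P1:I, P2:I | bus: BusRdX
[8] P2: load  L2 | P0:S(10), P1:I, P2:S(10) | bus: BusRd,Flush
[9] P2: load  L5 | P0:I, P1:I, P2:S(40) | bus: BusRd
[10] P0: load  L2 | P0:S(10), P1:I, P2:S(10) | bus: none
[11] P1: load  L2 | P0:S(10), P1:S(10), P2:S(10) | bus: BusRd
[12] P1: store L2 := 21 | P0:I, P1:M(21), P2:I | bus: BusRdX
[13] P0: load  L2 | P0:S(21), P1:S(21), P2:I | bus: BusRd,Flush
[14] P2: load  L2 | P0:S(21), P1:S(21), P2:S(21) | bus: BusRd
[15] P1: store L2 := 38 | P0:I, P1:M(38), P2:I | bus: BusRdX
[16] P2: store L2 := 76 | P0:I, P1:I, P2:M(76) | bus: BusRdX,Flush
[17] P1: load  L2 | P0:I, P1:S(76), P2:S(76) | bus: BusRd,Flush

bus = BusRd,Flush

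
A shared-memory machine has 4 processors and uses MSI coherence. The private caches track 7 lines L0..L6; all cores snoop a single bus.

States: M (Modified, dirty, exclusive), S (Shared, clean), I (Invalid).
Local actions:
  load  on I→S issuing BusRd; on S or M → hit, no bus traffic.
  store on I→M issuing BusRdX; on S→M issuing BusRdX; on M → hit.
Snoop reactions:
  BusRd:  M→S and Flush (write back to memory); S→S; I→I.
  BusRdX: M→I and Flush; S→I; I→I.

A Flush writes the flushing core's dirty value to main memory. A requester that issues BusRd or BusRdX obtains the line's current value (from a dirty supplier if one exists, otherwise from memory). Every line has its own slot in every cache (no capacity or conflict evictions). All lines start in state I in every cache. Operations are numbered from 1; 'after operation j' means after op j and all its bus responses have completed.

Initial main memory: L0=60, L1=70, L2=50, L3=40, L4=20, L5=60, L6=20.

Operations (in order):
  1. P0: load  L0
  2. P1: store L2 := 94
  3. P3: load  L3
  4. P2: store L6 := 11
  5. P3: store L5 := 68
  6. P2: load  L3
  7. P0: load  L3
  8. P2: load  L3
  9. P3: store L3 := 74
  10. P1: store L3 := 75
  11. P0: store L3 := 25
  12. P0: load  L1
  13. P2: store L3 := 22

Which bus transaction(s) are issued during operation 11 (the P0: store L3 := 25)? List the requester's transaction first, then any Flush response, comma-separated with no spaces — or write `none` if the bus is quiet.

bus = BusRdX,Flush

[1] P0: load  L0 | P0:S(60), P1:I, P2:I, P3:I | bus: BusRd
[2] P1: store L2 := 94 | P0:I, P1:M(94), P2:I, P3:I | bus: BusRdX
[3] P3: load  L3 | P0:I, P1:I, P2:I, P3:S(40) | bus: BusRd
[4] P2: store L6 := 11 | P0:I, P1:I, P2:M(11), P3:I | bus: BusRdX
[5] P3: store L5 := 68 | P0:I, P1:I, P2:I, P3:M(68) | bus: BusRdX
[6] P2: load  L3 | P0:I, P1:I, P2:S(40), P3:S(40) | bus: BusRd
[7] P0: load  L3 | P0:S(40), P1:I, P2:S(40), P3:S(40) | bus: BusRd
[8] P2: load  L3 | P0:S(40), P1:I, P2:S(40), P3:S(40) | bus: none
[9] P3: store L3 := 74 | P0:I, P1:I, P2:I, P3:M(74) | bus: BusRdX
[10] P1: store L3 := 75 | P0:I, P1:M(75), P2:I, P3:I | bus: BusRdX,Flush
[11] P0: store L3 := 25 | P0:M(25), P1:I, P2:I, P3:I | bus: BusRdX,Flush
[12] P0: load  L1 | P0:S(70), P1:I, P2:I, P3:I | bus: BusRd
[13] P2: store L3 := 22 | P0:I, P1:I, P2:M(22), P3:I | bus: BusRdX,Flush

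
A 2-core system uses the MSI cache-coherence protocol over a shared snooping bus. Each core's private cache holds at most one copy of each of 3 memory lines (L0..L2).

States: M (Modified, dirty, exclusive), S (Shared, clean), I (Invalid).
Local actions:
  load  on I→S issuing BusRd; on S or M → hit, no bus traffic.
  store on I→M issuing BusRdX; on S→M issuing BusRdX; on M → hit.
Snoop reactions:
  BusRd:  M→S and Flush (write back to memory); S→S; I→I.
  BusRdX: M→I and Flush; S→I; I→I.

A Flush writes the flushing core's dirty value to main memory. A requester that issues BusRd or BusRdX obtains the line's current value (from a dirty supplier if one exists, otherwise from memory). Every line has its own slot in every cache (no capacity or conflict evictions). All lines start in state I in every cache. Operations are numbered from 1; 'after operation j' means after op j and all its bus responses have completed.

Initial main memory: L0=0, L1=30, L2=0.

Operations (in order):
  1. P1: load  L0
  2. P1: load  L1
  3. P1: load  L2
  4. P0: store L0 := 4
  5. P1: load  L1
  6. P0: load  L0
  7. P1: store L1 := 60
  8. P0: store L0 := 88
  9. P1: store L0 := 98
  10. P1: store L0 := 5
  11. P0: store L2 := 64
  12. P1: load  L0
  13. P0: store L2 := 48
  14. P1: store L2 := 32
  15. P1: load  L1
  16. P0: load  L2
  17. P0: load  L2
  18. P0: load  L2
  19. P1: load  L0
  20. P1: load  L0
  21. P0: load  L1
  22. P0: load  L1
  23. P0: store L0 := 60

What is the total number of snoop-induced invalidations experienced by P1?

invalidations = 3

  op1 P1: load  L0 → I/S on L0; bus BusRd; mem=0
  op2 P1: load  L1 → I/S on L1; bus BusRd; mem=30
  op3 P1: load  L2 → I/S on L2; bus BusRd; mem=0
  op4 P0: store L0 := 4 → M/I on L0; bus BusRdX; mem=0
  op5 P1: load  L1 → I/S on L1; bus (none); mem=30
  op6 P0: load  L0 → M/I on L0; bus (none); mem=0
  op7 P1: store L1 := 60 → I/M on L1; bus BusRdX; mem=30
  op8 P0: store L0 := 88 → M/I on L0; bus (none); mem=0
  op9 P1: store L0 := 98 → I/M on L0; bus BusRdX Flush; mem=88
  op10 P1: store L0 := 5 → I/M on L0; bus (none); mem=88
  op11 P0: store L2 := 64 → M/I on L2; bus BusRdX; mem=0
  op12 P1: load  L0 → I/M on L0; bus (none); mem=88
  op13 P0: store L2 := 48 → M/I on L2; bus (none); mem=0
  op14 P1: store L2 := 32 → I/M on L2; bus BusRdX Flush; mem=48
  op15 P1: load  L1 → I/M on L1; bus (none); mem=30
  op16 P0: load  L2 → S/S on L2; bus BusRd Flush; mem=32
  op17 P0: load  L2 → S/S on L2; bus (none); mem=32
  op18 P0: load  L2 → S/S on L2; bus (none); mem=32
  op19 P1: load  L0 → I/M on L0; bus (none); mem=88
  op20 P1: load  L0 → I/M on L0; bus (none); mem=88
  op21 P0: load  L1 → S/S on L1; bus BusRd Flush; mem=60
  op22 P0: load  L1 → S/S on L1; bus (none); mem=60
  op23 P0: store L0 := 60 → M/I on L0; bus BusRdX Flush; mem=5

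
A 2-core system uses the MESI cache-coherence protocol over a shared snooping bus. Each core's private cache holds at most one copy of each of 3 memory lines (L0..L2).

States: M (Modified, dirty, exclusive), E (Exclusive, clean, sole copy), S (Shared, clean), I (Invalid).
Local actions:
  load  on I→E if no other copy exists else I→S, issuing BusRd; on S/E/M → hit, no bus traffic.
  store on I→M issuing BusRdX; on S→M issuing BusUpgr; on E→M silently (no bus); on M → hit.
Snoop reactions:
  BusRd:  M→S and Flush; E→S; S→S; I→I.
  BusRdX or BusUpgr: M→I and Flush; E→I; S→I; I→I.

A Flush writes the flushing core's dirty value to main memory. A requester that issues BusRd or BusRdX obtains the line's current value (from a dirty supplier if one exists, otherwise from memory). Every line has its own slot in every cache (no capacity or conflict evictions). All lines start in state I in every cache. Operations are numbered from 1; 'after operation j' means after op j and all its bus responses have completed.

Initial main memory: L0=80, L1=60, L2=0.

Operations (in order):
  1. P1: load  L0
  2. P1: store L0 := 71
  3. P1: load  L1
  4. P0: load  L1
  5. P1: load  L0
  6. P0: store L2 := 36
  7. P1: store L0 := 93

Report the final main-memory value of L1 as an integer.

memory[L1] = 60

[1] P1: load  L0 | P0:I, P1:E(80) | bus: BusRd
[2] P1: store L0 := 71 | P0:I, P1:M(71) | bus: none
[3] P1: load  L1 | P0:I, P1:E(60) | bus: BusRd
[4] P0: load  L1 | P0:S(60), P1:S(60) | bus: BusRd
[5] P1: load  L0 | P0:I, P1:M(71) | bus: none
[6] P0: store L2 := 36 | P0:M(36), P1:I | bus: BusRdX
[7] P1: store L0 := 93 | P0:I, P1:M(93) | bus: none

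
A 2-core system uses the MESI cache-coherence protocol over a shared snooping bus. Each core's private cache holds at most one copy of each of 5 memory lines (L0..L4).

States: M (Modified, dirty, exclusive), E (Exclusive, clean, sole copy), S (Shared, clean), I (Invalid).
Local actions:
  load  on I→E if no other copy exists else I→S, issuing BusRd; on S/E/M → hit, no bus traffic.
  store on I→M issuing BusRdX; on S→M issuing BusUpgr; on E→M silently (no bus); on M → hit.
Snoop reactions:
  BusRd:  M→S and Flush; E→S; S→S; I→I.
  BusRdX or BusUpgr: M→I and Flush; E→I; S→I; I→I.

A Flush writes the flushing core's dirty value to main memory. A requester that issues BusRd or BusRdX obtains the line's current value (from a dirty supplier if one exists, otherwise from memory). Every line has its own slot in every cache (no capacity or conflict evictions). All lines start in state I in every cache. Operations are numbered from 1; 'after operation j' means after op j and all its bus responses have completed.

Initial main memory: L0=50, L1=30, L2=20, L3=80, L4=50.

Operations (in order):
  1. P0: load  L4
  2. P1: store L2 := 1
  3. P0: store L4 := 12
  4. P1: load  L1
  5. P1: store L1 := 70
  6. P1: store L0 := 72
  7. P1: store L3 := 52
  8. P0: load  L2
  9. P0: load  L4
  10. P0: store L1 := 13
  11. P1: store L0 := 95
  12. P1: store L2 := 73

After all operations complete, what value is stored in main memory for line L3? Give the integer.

memory[L3] = 80

[1] P0: load  L4 | P0:E(50), P1:I | bus: BusRd
[2] P1: store L2 := 1 | P0:I, P1:M(1) | bus: BusRdX
[3] P0: store L4 := 12 | P0:M(12), P1:I | bus: none
[4] P1: load  L1 | P0:I, P1:E(30) | bus: BusRd
[5] P1: store L1 := 70 | P0:I, P1:M(70) | bus: none
[6] P1: store L0 := 72 | P0:I, P1:M(72) | bus: BusRdX
[7] P1: store L3 := 52 | P0:I, P1:M(52) | bus: BusRdX
[8] P0: load  L2 | P0:S(1), P1:S(1) | bus: BusRd,Flush
[9] P0: load  L4 | P0:M(12), P1:I | bus: none
[10] P0: store L1 := 13 | P0:M(13), P1:I | bus: BusRdX,Flush
[11] P1: store L0 := 95 | P0:I, P1:M(95) | bus: none
[12] P1: store L2 := 73 | P0:I, P1:M(73) | bus: BusUpgr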